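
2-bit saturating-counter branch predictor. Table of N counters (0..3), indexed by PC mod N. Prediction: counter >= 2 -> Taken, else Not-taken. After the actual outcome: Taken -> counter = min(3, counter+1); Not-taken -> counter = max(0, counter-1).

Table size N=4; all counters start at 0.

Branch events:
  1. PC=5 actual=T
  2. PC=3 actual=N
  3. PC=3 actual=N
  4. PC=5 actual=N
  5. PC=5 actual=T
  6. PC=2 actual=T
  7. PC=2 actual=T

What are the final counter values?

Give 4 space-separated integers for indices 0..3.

Ev 1: PC=5 idx=1 pred=N actual=T -> ctr[1]=1
Ev 2: PC=3 idx=3 pred=N actual=N -> ctr[3]=0
Ev 3: PC=3 idx=3 pred=N actual=N -> ctr[3]=0
Ev 4: PC=5 idx=1 pred=N actual=N -> ctr[1]=0
Ev 5: PC=5 idx=1 pred=N actual=T -> ctr[1]=1
Ev 6: PC=2 idx=2 pred=N actual=T -> ctr[2]=1
Ev 7: PC=2 idx=2 pred=N actual=T -> ctr[2]=2

Answer: 0 1 2 0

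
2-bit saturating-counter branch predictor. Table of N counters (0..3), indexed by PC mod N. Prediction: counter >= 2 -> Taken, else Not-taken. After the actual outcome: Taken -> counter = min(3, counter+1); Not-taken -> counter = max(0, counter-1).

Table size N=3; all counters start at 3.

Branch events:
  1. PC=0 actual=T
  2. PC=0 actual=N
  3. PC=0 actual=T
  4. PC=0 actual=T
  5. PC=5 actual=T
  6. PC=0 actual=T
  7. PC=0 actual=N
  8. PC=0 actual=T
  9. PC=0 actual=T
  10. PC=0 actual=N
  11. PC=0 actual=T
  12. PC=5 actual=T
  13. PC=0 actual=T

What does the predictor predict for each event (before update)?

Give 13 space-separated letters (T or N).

Answer: T T T T T T T T T T T T T

Derivation:
Ev 1: PC=0 idx=0 pred=T actual=T -> ctr[0]=3
Ev 2: PC=0 idx=0 pred=T actual=N -> ctr[0]=2
Ev 3: PC=0 idx=0 pred=T actual=T -> ctr[0]=3
Ev 4: PC=0 idx=0 pred=T actual=T -> ctr[0]=3
Ev 5: PC=5 idx=2 pred=T actual=T -> ctr[2]=3
Ev 6: PC=0 idx=0 pred=T actual=T -> ctr[0]=3
Ev 7: PC=0 idx=0 pred=T actual=N -> ctr[0]=2
Ev 8: PC=0 idx=0 pred=T actual=T -> ctr[0]=3
Ev 9: PC=0 idx=0 pred=T actual=T -> ctr[0]=3
Ev 10: PC=0 idx=0 pred=T actual=N -> ctr[0]=2
Ev 11: PC=0 idx=0 pred=T actual=T -> ctr[0]=3
Ev 12: PC=5 idx=2 pred=T actual=T -> ctr[2]=3
Ev 13: PC=0 idx=0 pred=T actual=T -> ctr[0]=3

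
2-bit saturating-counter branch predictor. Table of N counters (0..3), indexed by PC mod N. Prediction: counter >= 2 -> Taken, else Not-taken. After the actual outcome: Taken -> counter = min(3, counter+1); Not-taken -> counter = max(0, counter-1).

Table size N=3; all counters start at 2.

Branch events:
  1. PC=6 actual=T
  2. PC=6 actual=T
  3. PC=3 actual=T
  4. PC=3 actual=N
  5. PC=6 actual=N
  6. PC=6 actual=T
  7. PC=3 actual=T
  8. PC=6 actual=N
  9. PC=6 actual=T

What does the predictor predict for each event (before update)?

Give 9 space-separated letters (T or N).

Ev 1: PC=6 idx=0 pred=T actual=T -> ctr[0]=3
Ev 2: PC=6 idx=0 pred=T actual=T -> ctr[0]=3
Ev 3: PC=3 idx=0 pred=T actual=T -> ctr[0]=3
Ev 4: PC=3 idx=0 pred=T actual=N -> ctr[0]=2
Ev 5: PC=6 idx=0 pred=T actual=N -> ctr[0]=1
Ev 6: PC=6 idx=0 pred=N actual=T -> ctr[0]=2
Ev 7: PC=3 idx=0 pred=T actual=T -> ctr[0]=3
Ev 8: PC=6 idx=0 pred=T actual=N -> ctr[0]=2
Ev 9: PC=6 idx=0 pred=T actual=T -> ctr[0]=3

Answer: T T T T T N T T T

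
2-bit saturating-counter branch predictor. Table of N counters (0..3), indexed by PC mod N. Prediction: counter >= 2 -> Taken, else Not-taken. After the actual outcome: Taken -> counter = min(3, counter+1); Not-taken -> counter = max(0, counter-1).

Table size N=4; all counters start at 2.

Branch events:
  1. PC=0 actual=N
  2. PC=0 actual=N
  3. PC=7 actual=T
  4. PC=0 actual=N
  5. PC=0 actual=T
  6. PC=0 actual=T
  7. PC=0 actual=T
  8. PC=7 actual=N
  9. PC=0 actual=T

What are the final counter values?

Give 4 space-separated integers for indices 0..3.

Ev 1: PC=0 idx=0 pred=T actual=N -> ctr[0]=1
Ev 2: PC=0 idx=0 pred=N actual=N -> ctr[0]=0
Ev 3: PC=7 idx=3 pred=T actual=T -> ctr[3]=3
Ev 4: PC=0 idx=0 pred=N actual=N -> ctr[0]=0
Ev 5: PC=0 idx=0 pred=N actual=T -> ctr[0]=1
Ev 6: PC=0 idx=0 pred=N actual=T -> ctr[0]=2
Ev 7: PC=0 idx=0 pred=T actual=T -> ctr[0]=3
Ev 8: PC=7 idx=3 pred=T actual=N -> ctr[3]=2
Ev 9: PC=0 idx=0 pred=T actual=T -> ctr[0]=3

Answer: 3 2 2 2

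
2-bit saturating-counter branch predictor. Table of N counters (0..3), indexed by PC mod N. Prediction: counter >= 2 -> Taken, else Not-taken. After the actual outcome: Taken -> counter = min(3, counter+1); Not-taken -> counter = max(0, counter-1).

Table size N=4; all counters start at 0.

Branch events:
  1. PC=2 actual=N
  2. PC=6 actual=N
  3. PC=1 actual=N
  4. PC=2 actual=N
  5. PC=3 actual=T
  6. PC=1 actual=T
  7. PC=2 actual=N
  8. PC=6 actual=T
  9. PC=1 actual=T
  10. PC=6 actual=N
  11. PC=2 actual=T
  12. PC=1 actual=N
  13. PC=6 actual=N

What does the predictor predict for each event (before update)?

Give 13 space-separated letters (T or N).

Answer: N N N N N N N N N N N T N

Derivation:
Ev 1: PC=2 idx=2 pred=N actual=N -> ctr[2]=0
Ev 2: PC=6 idx=2 pred=N actual=N -> ctr[2]=0
Ev 3: PC=1 idx=1 pred=N actual=N -> ctr[1]=0
Ev 4: PC=2 idx=2 pred=N actual=N -> ctr[2]=0
Ev 5: PC=3 idx=3 pred=N actual=T -> ctr[3]=1
Ev 6: PC=1 idx=1 pred=N actual=T -> ctr[1]=1
Ev 7: PC=2 idx=2 pred=N actual=N -> ctr[2]=0
Ev 8: PC=6 idx=2 pred=N actual=T -> ctr[2]=1
Ev 9: PC=1 idx=1 pred=N actual=T -> ctr[1]=2
Ev 10: PC=6 idx=2 pred=N actual=N -> ctr[2]=0
Ev 11: PC=2 idx=2 pred=N actual=T -> ctr[2]=1
Ev 12: PC=1 idx=1 pred=T actual=N -> ctr[1]=1
Ev 13: PC=6 idx=2 pred=N actual=N -> ctr[2]=0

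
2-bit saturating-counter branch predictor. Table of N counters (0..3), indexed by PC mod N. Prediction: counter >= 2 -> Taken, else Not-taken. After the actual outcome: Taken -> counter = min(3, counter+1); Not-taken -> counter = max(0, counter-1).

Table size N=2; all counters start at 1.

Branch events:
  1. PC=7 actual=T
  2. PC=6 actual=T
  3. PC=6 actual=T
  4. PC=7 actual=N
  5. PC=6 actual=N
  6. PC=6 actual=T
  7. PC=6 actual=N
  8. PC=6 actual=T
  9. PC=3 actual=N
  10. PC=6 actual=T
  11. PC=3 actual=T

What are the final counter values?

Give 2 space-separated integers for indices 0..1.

Ev 1: PC=7 idx=1 pred=N actual=T -> ctr[1]=2
Ev 2: PC=6 idx=0 pred=N actual=T -> ctr[0]=2
Ev 3: PC=6 idx=0 pred=T actual=T -> ctr[0]=3
Ev 4: PC=7 idx=1 pred=T actual=N -> ctr[1]=1
Ev 5: PC=6 idx=0 pred=T actual=N -> ctr[0]=2
Ev 6: PC=6 idx=0 pred=T actual=T -> ctr[0]=3
Ev 7: PC=6 idx=0 pred=T actual=N -> ctr[0]=2
Ev 8: PC=6 idx=0 pred=T actual=T -> ctr[0]=3
Ev 9: PC=3 idx=1 pred=N actual=N -> ctr[1]=0
Ev 10: PC=6 idx=0 pred=T actual=T -> ctr[0]=3
Ev 11: PC=3 idx=1 pred=N actual=T -> ctr[1]=1

Answer: 3 1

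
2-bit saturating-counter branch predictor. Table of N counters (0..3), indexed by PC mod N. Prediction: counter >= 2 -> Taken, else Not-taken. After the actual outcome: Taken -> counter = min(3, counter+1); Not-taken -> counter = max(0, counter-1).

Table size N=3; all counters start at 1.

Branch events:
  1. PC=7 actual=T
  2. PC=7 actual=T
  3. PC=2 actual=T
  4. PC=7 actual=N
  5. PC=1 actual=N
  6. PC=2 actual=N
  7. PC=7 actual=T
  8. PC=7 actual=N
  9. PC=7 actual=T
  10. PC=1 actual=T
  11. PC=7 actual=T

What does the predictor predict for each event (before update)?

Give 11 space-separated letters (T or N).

Ev 1: PC=7 idx=1 pred=N actual=T -> ctr[1]=2
Ev 2: PC=7 idx=1 pred=T actual=T -> ctr[1]=3
Ev 3: PC=2 idx=2 pred=N actual=T -> ctr[2]=2
Ev 4: PC=7 idx=1 pred=T actual=N -> ctr[1]=2
Ev 5: PC=1 idx=1 pred=T actual=N -> ctr[1]=1
Ev 6: PC=2 idx=2 pred=T actual=N -> ctr[2]=1
Ev 7: PC=7 idx=1 pred=N actual=T -> ctr[1]=2
Ev 8: PC=7 idx=1 pred=T actual=N -> ctr[1]=1
Ev 9: PC=7 idx=1 pred=N actual=T -> ctr[1]=2
Ev 10: PC=1 idx=1 pred=T actual=T -> ctr[1]=3
Ev 11: PC=7 idx=1 pred=T actual=T -> ctr[1]=3

Answer: N T N T T T N T N T T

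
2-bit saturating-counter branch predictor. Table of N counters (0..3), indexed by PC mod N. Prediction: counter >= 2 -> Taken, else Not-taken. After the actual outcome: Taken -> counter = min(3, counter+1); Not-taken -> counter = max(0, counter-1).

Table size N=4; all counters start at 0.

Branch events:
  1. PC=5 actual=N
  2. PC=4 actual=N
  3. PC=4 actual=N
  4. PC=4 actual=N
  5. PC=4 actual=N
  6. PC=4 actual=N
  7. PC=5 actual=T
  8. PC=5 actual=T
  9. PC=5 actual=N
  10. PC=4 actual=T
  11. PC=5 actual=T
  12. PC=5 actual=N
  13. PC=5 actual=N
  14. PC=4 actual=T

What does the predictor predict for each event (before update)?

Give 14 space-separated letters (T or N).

Answer: N N N N N N N N T N N T N N

Derivation:
Ev 1: PC=5 idx=1 pred=N actual=N -> ctr[1]=0
Ev 2: PC=4 idx=0 pred=N actual=N -> ctr[0]=0
Ev 3: PC=4 idx=0 pred=N actual=N -> ctr[0]=0
Ev 4: PC=4 idx=0 pred=N actual=N -> ctr[0]=0
Ev 5: PC=4 idx=0 pred=N actual=N -> ctr[0]=0
Ev 6: PC=4 idx=0 pred=N actual=N -> ctr[0]=0
Ev 7: PC=5 idx=1 pred=N actual=T -> ctr[1]=1
Ev 8: PC=5 idx=1 pred=N actual=T -> ctr[1]=2
Ev 9: PC=5 idx=1 pred=T actual=N -> ctr[1]=1
Ev 10: PC=4 idx=0 pred=N actual=T -> ctr[0]=1
Ev 11: PC=5 idx=1 pred=N actual=T -> ctr[1]=2
Ev 12: PC=5 idx=1 pred=T actual=N -> ctr[1]=1
Ev 13: PC=5 idx=1 pred=N actual=N -> ctr[1]=0
Ev 14: PC=4 idx=0 pred=N actual=T -> ctr[0]=2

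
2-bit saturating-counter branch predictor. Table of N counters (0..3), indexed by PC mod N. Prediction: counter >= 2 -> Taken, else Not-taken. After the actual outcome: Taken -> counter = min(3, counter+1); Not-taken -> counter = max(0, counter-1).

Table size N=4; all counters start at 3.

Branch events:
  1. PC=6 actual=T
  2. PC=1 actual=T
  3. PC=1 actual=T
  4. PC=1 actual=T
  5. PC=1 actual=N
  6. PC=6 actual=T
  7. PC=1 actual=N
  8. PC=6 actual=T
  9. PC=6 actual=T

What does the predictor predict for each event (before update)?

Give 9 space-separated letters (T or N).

Answer: T T T T T T T T T

Derivation:
Ev 1: PC=6 idx=2 pred=T actual=T -> ctr[2]=3
Ev 2: PC=1 idx=1 pred=T actual=T -> ctr[1]=3
Ev 3: PC=1 idx=1 pred=T actual=T -> ctr[1]=3
Ev 4: PC=1 idx=1 pred=T actual=T -> ctr[1]=3
Ev 5: PC=1 idx=1 pred=T actual=N -> ctr[1]=2
Ev 6: PC=6 idx=2 pred=T actual=T -> ctr[2]=3
Ev 7: PC=1 idx=1 pred=T actual=N -> ctr[1]=1
Ev 8: PC=6 idx=2 pred=T actual=T -> ctr[2]=3
Ev 9: PC=6 idx=2 pred=T actual=T -> ctr[2]=3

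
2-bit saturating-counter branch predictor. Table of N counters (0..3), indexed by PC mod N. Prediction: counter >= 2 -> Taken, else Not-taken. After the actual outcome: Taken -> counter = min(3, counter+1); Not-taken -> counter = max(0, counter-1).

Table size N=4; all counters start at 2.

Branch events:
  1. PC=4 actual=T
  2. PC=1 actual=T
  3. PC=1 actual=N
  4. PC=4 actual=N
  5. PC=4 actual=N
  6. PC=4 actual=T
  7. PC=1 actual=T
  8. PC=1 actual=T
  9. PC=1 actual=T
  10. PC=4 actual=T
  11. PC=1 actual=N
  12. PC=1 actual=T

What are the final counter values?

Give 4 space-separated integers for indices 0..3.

Answer: 3 3 2 2

Derivation:
Ev 1: PC=4 idx=0 pred=T actual=T -> ctr[0]=3
Ev 2: PC=1 idx=1 pred=T actual=T -> ctr[1]=3
Ev 3: PC=1 idx=1 pred=T actual=N -> ctr[1]=2
Ev 4: PC=4 idx=0 pred=T actual=N -> ctr[0]=2
Ev 5: PC=4 idx=0 pred=T actual=N -> ctr[0]=1
Ev 6: PC=4 idx=0 pred=N actual=T -> ctr[0]=2
Ev 7: PC=1 idx=1 pred=T actual=T -> ctr[1]=3
Ev 8: PC=1 idx=1 pred=T actual=T -> ctr[1]=3
Ev 9: PC=1 idx=1 pred=T actual=T -> ctr[1]=3
Ev 10: PC=4 idx=0 pred=T actual=T -> ctr[0]=3
Ev 11: PC=1 idx=1 pred=T actual=N -> ctr[1]=2
Ev 12: PC=1 idx=1 pred=T actual=T -> ctr[1]=3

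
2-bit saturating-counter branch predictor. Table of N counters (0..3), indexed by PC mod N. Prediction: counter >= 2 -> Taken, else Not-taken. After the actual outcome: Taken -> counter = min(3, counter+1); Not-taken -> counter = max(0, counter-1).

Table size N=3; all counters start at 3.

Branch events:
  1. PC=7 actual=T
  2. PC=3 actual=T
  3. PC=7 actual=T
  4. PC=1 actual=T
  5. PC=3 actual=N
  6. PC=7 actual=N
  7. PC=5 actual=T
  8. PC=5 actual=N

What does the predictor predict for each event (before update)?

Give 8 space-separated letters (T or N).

Ev 1: PC=7 idx=1 pred=T actual=T -> ctr[1]=3
Ev 2: PC=3 idx=0 pred=T actual=T -> ctr[0]=3
Ev 3: PC=7 idx=1 pred=T actual=T -> ctr[1]=3
Ev 4: PC=1 idx=1 pred=T actual=T -> ctr[1]=3
Ev 5: PC=3 idx=0 pred=T actual=N -> ctr[0]=2
Ev 6: PC=7 idx=1 pred=T actual=N -> ctr[1]=2
Ev 7: PC=5 idx=2 pred=T actual=T -> ctr[2]=3
Ev 8: PC=5 idx=2 pred=T actual=N -> ctr[2]=2

Answer: T T T T T T T T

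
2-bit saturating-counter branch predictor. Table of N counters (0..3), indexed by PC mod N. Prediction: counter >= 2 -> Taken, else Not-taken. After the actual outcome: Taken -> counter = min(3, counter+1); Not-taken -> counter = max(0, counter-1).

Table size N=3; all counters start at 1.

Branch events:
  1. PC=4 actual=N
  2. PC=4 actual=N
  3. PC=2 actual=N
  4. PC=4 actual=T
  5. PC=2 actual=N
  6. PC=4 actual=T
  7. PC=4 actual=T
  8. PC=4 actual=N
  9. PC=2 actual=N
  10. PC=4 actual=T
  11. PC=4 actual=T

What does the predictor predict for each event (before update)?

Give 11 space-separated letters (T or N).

Ev 1: PC=4 idx=1 pred=N actual=N -> ctr[1]=0
Ev 2: PC=4 idx=1 pred=N actual=N -> ctr[1]=0
Ev 3: PC=2 idx=2 pred=N actual=N -> ctr[2]=0
Ev 4: PC=4 idx=1 pred=N actual=T -> ctr[1]=1
Ev 5: PC=2 idx=2 pred=N actual=N -> ctr[2]=0
Ev 6: PC=4 idx=1 pred=N actual=T -> ctr[1]=2
Ev 7: PC=4 idx=1 pred=T actual=T -> ctr[1]=3
Ev 8: PC=4 idx=1 pred=T actual=N -> ctr[1]=2
Ev 9: PC=2 idx=2 pred=N actual=N -> ctr[2]=0
Ev 10: PC=4 idx=1 pred=T actual=T -> ctr[1]=3
Ev 11: PC=4 idx=1 pred=T actual=T -> ctr[1]=3

Answer: N N N N N N T T N T T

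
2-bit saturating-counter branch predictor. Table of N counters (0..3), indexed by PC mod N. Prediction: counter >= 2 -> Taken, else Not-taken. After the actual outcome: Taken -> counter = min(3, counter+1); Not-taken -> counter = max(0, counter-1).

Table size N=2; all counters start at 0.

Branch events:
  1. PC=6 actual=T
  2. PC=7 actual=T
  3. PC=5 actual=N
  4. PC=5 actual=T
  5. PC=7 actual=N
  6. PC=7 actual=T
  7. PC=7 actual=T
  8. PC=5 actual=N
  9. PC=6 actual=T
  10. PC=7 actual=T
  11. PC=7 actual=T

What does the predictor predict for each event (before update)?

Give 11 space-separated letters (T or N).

Ev 1: PC=6 idx=0 pred=N actual=T -> ctr[0]=1
Ev 2: PC=7 idx=1 pred=N actual=T -> ctr[1]=1
Ev 3: PC=5 idx=1 pred=N actual=N -> ctr[1]=0
Ev 4: PC=5 idx=1 pred=N actual=T -> ctr[1]=1
Ev 5: PC=7 idx=1 pred=N actual=N -> ctr[1]=0
Ev 6: PC=7 idx=1 pred=N actual=T -> ctr[1]=1
Ev 7: PC=7 idx=1 pred=N actual=T -> ctr[1]=2
Ev 8: PC=5 idx=1 pred=T actual=N -> ctr[1]=1
Ev 9: PC=6 idx=0 pred=N actual=T -> ctr[0]=2
Ev 10: PC=7 idx=1 pred=N actual=T -> ctr[1]=2
Ev 11: PC=7 idx=1 pred=T actual=T -> ctr[1]=3

Answer: N N N N N N N T N N T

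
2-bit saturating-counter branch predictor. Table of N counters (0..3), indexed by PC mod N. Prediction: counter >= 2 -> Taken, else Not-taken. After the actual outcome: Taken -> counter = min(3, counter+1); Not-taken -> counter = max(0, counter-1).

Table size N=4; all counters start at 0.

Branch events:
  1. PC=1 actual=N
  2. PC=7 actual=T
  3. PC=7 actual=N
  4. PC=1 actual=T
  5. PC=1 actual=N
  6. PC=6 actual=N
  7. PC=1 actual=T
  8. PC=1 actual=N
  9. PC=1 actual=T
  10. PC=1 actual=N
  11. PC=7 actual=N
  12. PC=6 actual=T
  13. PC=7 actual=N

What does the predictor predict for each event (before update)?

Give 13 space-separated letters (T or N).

Ev 1: PC=1 idx=1 pred=N actual=N -> ctr[1]=0
Ev 2: PC=7 idx=3 pred=N actual=T -> ctr[3]=1
Ev 3: PC=7 idx=3 pred=N actual=N -> ctr[3]=0
Ev 4: PC=1 idx=1 pred=N actual=T -> ctr[1]=1
Ev 5: PC=1 idx=1 pred=N actual=N -> ctr[1]=0
Ev 6: PC=6 idx=2 pred=N actual=N -> ctr[2]=0
Ev 7: PC=1 idx=1 pred=N actual=T -> ctr[1]=1
Ev 8: PC=1 idx=1 pred=N actual=N -> ctr[1]=0
Ev 9: PC=1 idx=1 pred=N actual=T -> ctr[1]=1
Ev 10: PC=1 idx=1 pred=N actual=N -> ctr[1]=0
Ev 11: PC=7 idx=3 pred=N actual=N -> ctr[3]=0
Ev 12: PC=6 idx=2 pred=N actual=T -> ctr[2]=1
Ev 13: PC=7 idx=3 pred=N actual=N -> ctr[3]=0

Answer: N N N N N N N N N N N N N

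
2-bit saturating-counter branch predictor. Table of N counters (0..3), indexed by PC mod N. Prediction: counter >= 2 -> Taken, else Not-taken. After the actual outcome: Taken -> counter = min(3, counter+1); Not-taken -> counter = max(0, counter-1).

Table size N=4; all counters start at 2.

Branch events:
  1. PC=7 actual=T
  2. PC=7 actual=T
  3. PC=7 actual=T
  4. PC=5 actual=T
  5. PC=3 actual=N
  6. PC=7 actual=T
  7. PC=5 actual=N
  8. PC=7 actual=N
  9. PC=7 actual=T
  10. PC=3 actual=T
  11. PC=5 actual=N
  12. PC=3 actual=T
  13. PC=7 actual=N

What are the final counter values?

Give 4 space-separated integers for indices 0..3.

Answer: 2 1 2 2

Derivation:
Ev 1: PC=7 idx=3 pred=T actual=T -> ctr[3]=3
Ev 2: PC=7 idx=3 pred=T actual=T -> ctr[3]=3
Ev 3: PC=7 idx=3 pred=T actual=T -> ctr[3]=3
Ev 4: PC=5 idx=1 pred=T actual=T -> ctr[1]=3
Ev 5: PC=3 idx=3 pred=T actual=N -> ctr[3]=2
Ev 6: PC=7 idx=3 pred=T actual=T -> ctr[3]=3
Ev 7: PC=5 idx=1 pred=T actual=N -> ctr[1]=2
Ev 8: PC=7 idx=3 pred=T actual=N -> ctr[3]=2
Ev 9: PC=7 idx=3 pred=T actual=T -> ctr[3]=3
Ev 10: PC=3 idx=3 pred=T actual=T -> ctr[3]=3
Ev 11: PC=5 idx=1 pred=T actual=N -> ctr[1]=1
Ev 12: PC=3 idx=3 pred=T actual=T -> ctr[3]=3
Ev 13: PC=7 idx=3 pred=T actual=N -> ctr[3]=2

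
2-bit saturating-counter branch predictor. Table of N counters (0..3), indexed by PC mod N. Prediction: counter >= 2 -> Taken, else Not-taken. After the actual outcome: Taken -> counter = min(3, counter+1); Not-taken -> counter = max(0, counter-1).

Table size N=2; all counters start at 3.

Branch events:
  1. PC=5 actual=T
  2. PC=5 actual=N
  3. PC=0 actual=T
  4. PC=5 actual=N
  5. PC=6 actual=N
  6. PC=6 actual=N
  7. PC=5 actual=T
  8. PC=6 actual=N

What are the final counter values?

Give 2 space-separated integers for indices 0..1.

Answer: 0 2

Derivation:
Ev 1: PC=5 idx=1 pred=T actual=T -> ctr[1]=3
Ev 2: PC=5 idx=1 pred=T actual=N -> ctr[1]=2
Ev 3: PC=0 idx=0 pred=T actual=T -> ctr[0]=3
Ev 4: PC=5 idx=1 pred=T actual=N -> ctr[1]=1
Ev 5: PC=6 idx=0 pred=T actual=N -> ctr[0]=2
Ev 6: PC=6 idx=0 pred=T actual=N -> ctr[0]=1
Ev 7: PC=5 idx=1 pred=N actual=T -> ctr[1]=2
Ev 8: PC=6 idx=0 pred=N actual=N -> ctr[0]=0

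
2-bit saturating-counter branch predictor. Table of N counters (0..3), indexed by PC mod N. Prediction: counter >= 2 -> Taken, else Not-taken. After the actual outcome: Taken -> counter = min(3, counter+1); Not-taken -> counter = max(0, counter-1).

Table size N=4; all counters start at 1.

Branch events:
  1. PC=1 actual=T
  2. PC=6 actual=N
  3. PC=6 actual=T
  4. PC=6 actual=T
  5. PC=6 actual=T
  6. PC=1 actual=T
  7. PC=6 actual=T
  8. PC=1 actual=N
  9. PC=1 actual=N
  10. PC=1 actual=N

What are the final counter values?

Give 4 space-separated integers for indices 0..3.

Ev 1: PC=1 idx=1 pred=N actual=T -> ctr[1]=2
Ev 2: PC=6 idx=2 pred=N actual=N -> ctr[2]=0
Ev 3: PC=6 idx=2 pred=N actual=T -> ctr[2]=1
Ev 4: PC=6 idx=2 pred=N actual=T -> ctr[2]=2
Ev 5: PC=6 idx=2 pred=T actual=T -> ctr[2]=3
Ev 6: PC=1 idx=1 pred=T actual=T -> ctr[1]=3
Ev 7: PC=6 idx=2 pred=T actual=T -> ctr[2]=3
Ev 8: PC=1 idx=1 pred=T actual=N -> ctr[1]=2
Ev 9: PC=1 idx=1 pred=T actual=N -> ctr[1]=1
Ev 10: PC=1 idx=1 pred=N actual=N -> ctr[1]=0

Answer: 1 0 3 1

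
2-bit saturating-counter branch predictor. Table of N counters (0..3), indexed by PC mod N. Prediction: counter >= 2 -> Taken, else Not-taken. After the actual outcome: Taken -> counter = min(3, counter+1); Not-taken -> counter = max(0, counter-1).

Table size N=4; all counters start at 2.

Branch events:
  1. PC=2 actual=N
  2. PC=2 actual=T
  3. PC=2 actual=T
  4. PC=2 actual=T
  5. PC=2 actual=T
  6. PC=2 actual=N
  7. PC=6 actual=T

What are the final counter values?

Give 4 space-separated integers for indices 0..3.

Ev 1: PC=2 idx=2 pred=T actual=N -> ctr[2]=1
Ev 2: PC=2 idx=2 pred=N actual=T -> ctr[2]=2
Ev 3: PC=2 idx=2 pred=T actual=T -> ctr[2]=3
Ev 4: PC=2 idx=2 pred=T actual=T -> ctr[2]=3
Ev 5: PC=2 idx=2 pred=T actual=T -> ctr[2]=3
Ev 6: PC=2 idx=2 pred=T actual=N -> ctr[2]=2
Ev 7: PC=6 idx=2 pred=T actual=T -> ctr[2]=3

Answer: 2 2 3 2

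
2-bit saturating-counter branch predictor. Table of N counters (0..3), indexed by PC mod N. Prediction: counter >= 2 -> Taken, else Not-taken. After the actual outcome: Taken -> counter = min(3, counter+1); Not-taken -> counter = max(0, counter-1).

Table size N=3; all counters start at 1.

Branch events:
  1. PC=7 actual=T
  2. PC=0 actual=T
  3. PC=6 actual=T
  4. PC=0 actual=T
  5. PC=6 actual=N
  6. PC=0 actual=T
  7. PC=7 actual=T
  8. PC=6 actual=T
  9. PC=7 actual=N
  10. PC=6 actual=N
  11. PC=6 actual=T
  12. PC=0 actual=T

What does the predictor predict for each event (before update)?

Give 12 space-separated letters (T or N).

Ev 1: PC=7 idx=1 pred=N actual=T -> ctr[1]=2
Ev 2: PC=0 idx=0 pred=N actual=T -> ctr[0]=2
Ev 3: PC=6 idx=0 pred=T actual=T -> ctr[0]=3
Ev 4: PC=0 idx=0 pred=T actual=T -> ctr[0]=3
Ev 5: PC=6 idx=0 pred=T actual=N -> ctr[0]=2
Ev 6: PC=0 idx=0 pred=T actual=T -> ctr[0]=3
Ev 7: PC=7 idx=1 pred=T actual=T -> ctr[1]=3
Ev 8: PC=6 idx=0 pred=T actual=T -> ctr[0]=3
Ev 9: PC=7 idx=1 pred=T actual=N -> ctr[1]=2
Ev 10: PC=6 idx=0 pred=T actual=N -> ctr[0]=2
Ev 11: PC=6 idx=0 pred=T actual=T -> ctr[0]=3
Ev 12: PC=0 idx=0 pred=T actual=T -> ctr[0]=3

Answer: N N T T T T T T T T T T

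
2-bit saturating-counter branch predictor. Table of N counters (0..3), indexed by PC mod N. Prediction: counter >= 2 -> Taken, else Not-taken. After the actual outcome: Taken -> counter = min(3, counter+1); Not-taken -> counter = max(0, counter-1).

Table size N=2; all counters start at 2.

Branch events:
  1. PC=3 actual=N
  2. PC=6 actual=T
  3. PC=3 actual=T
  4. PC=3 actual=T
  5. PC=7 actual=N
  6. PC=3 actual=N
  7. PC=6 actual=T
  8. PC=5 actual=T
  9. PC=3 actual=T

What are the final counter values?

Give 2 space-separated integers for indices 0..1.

Answer: 3 3

Derivation:
Ev 1: PC=3 idx=1 pred=T actual=N -> ctr[1]=1
Ev 2: PC=6 idx=0 pred=T actual=T -> ctr[0]=3
Ev 3: PC=3 idx=1 pred=N actual=T -> ctr[1]=2
Ev 4: PC=3 idx=1 pred=T actual=T -> ctr[1]=3
Ev 5: PC=7 idx=1 pred=T actual=N -> ctr[1]=2
Ev 6: PC=3 idx=1 pred=T actual=N -> ctr[1]=1
Ev 7: PC=6 idx=0 pred=T actual=T -> ctr[0]=3
Ev 8: PC=5 idx=1 pred=N actual=T -> ctr[1]=2
Ev 9: PC=3 idx=1 pred=T actual=T -> ctr[1]=3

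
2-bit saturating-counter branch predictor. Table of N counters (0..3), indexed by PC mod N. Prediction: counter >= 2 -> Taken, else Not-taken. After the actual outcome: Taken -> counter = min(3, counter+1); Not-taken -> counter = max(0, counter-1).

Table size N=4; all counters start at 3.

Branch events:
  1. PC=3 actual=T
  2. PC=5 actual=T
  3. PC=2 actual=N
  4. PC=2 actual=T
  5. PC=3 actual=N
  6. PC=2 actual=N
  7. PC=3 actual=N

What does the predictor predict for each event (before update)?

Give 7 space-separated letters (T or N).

Ev 1: PC=3 idx=3 pred=T actual=T -> ctr[3]=3
Ev 2: PC=5 idx=1 pred=T actual=T -> ctr[1]=3
Ev 3: PC=2 idx=2 pred=T actual=N -> ctr[2]=2
Ev 4: PC=2 idx=2 pred=T actual=T -> ctr[2]=3
Ev 5: PC=3 idx=3 pred=T actual=N -> ctr[3]=2
Ev 6: PC=2 idx=2 pred=T actual=N -> ctr[2]=2
Ev 7: PC=3 idx=3 pred=T actual=N -> ctr[3]=1

Answer: T T T T T T T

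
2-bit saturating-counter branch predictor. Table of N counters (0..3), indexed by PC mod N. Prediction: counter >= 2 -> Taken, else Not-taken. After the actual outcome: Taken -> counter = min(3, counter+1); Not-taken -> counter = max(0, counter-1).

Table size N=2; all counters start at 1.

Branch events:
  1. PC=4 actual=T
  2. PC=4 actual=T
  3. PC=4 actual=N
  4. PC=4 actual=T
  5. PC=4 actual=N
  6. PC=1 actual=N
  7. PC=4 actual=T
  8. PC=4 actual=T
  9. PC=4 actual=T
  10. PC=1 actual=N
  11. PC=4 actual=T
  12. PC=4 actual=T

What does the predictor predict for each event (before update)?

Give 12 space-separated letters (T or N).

Ev 1: PC=4 idx=0 pred=N actual=T -> ctr[0]=2
Ev 2: PC=4 idx=0 pred=T actual=T -> ctr[0]=3
Ev 3: PC=4 idx=0 pred=T actual=N -> ctr[0]=2
Ev 4: PC=4 idx=0 pred=T actual=T -> ctr[0]=3
Ev 5: PC=4 idx=0 pred=T actual=N -> ctr[0]=2
Ev 6: PC=1 idx=1 pred=N actual=N -> ctr[1]=0
Ev 7: PC=4 idx=0 pred=T actual=T -> ctr[0]=3
Ev 8: PC=4 idx=0 pred=T actual=T -> ctr[0]=3
Ev 9: PC=4 idx=0 pred=T actual=T -> ctr[0]=3
Ev 10: PC=1 idx=1 pred=N actual=N -> ctr[1]=0
Ev 11: PC=4 idx=0 pred=T actual=T -> ctr[0]=3
Ev 12: PC=4 idx=0 pred=T actual=T -> ctr[0]=3

Answer: N T T T T N T T T N T T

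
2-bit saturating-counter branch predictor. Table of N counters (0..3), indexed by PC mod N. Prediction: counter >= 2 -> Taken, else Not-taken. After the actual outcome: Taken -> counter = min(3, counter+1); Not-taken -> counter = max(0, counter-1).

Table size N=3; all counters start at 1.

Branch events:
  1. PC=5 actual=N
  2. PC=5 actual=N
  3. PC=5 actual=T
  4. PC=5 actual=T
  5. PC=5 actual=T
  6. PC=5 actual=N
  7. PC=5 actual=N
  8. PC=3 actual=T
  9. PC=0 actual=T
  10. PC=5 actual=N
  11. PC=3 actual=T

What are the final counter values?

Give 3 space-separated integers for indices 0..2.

Ev 1: PC=5 idx=2 pred=N actual=N -> ctr[2]=0
Ev 2: PC=5 idx=2 pred=N actual=N -> ctr[2]=0
Ev 3: PC=5 idx=2 pred=N actual=T -> ctr[2]=1
Ev 4: PC=5 idx=2 pred=N actual=T -> ctr[2]=2
Ev 5: PC=5 idx=2 pred=T actual=T -> ctr[2]=3
Ev 6: PC=5 idx=2 pred=T actual=N -> ctr[2]=2
Ev 7: PC=5 idx=2 pred=T actual=N -> ctr[2]=1
Ev 8: PC=3 idx=0 pred=N actual=T -> ctr[0]=2
Ev 9: PC=0 idx=0 pred=T actual=T -> ctr[0]=3
Ev 10: PC=5 idx=2 pred=N actual=N -> ctr[2]=0
Ev 11: PC=3 idx=0 pred=T actual=T -> ctr[0]=3

Answer: 3 1 0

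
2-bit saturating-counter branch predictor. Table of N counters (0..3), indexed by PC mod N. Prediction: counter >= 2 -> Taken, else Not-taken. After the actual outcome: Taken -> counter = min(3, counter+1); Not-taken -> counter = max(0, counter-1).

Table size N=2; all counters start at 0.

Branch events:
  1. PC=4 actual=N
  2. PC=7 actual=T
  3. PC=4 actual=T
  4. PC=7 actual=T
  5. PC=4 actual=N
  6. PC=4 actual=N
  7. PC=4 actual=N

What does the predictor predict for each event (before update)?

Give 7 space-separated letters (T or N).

Answer: N N N N N N N

Derivation:
Ev 1: PC=4 idx=0 pred=N actual=N -> ctr[0]=0
Ev 2: PC=7 idx=1 pred=N actual=T -> ctr[1]=1
Ev 3: PC=4 idx=0 pred=N actual=T -> ctr[0]=1
Ev 4: PC=7 idx=1 pred=N actual=T -> ctr[1]=2
Ev 5: PC=4 idx=0 pred=N actual=N -> ctr[0]=0
Ev 6: PC=4 idx=0 pred=N actual=N -> ctr[0]=0
Ev 7: PC=4 idx=0 pred=N actual=N -> ctr[0]=0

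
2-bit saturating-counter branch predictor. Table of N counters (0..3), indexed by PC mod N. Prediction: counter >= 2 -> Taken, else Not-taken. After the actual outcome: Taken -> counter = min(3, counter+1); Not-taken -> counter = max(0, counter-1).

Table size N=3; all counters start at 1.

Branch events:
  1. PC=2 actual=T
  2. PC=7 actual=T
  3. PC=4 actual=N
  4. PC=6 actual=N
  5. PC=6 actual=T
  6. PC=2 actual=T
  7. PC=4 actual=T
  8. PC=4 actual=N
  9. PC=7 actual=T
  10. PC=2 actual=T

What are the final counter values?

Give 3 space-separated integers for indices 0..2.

Ev 1: PC=2 idx=2 pred=N actual=T -> ctr[2]=2
Ev 2: PC=7 idx=1 pred=N actual=T -> ctr[1]=2
Ev 3: PC=4 idx=1 pred=T actual=N -> ctr[1]=1
Ev 4: PC=6 idx=0 pred=N actual=N -> ctr[0]=0
Ev 5: PC=6 idx=0 pred=N actual=T -> ctr[0]=1
Ev 6: PC=2 idx=2 pred=T actual=T -> ctr[2]=3
Ev 7: PC=4 idx=1 pred=N actual=T -> ctr[1]=2
Ev 8: PC=4 idx=1 pred=T actual=N -> ctr[1]=1
Ev 9: PC=7 idx=1 pred=N actual=T -> ctr[1]=2
Ev 10: PC=2 idx=2 pred=T actual=T -> ctr[2]=3

Answer: 1 2 3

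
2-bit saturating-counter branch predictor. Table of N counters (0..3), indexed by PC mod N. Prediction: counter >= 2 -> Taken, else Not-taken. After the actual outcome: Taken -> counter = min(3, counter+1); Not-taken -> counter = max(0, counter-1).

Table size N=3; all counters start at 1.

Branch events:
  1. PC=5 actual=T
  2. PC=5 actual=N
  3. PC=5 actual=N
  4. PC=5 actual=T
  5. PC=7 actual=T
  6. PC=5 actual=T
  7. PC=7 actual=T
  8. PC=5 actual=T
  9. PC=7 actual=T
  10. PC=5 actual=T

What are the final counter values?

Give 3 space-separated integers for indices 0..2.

Answer: 1 3 3

Derivation:
Ev 1: PC=5 idx=2 pred=N actual=T -> ctr[2]=2
Ev 2: PC=5 idx=2 pred=T actual=N -> ctr[2]=1
Ev 3: PC=5 idx=2 pred=N actual=N -> ctr[2]=0
Ev 4: PC=5 idx=2 pred=N actual=T -> ctr[2]=1
Ev 5: PC=7 idx=1 pred=N actual=T -> ctr[1]=2
Ev 6: PC=5 idx=2 pred=N actual=T -> ctr[2]=2
Ev 7: PC=7 idx=1 pred=T actual=T -> ctr[1]=3
Ev 8: PC=5 idx=2 pred=T actual=T -> ctr[2]=3
Ev 9: PC=7 idx=1 pred=T actual=T -> ctr[1]=3
Ev 10: PC=5 idx=2 pred=T actual=T -> ctr[2]=3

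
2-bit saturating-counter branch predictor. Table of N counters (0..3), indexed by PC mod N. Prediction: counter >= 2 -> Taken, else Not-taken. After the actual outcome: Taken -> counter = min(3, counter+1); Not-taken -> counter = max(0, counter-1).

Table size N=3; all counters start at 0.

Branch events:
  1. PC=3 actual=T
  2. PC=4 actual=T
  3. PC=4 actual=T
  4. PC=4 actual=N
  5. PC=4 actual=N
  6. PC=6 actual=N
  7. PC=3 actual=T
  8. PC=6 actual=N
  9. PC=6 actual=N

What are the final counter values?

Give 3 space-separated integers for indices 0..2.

Ev 1: PC=3 idx=0 pred=N actual=T -> ctr[0]=1
Ev 2: PC=4 idx=1 pred=N actual=T -> ctr[1]=1
Ev 3: PC=4 idx=1 pred=N actual=T -> ctr[1]=2
Ev 4: PC=4 idx=1 pred=T actual=N -> ctr[1]=1
Ev 5: PC=4 idx=1 pred=N actual=N -> ctr[1]=0
Ev 6: PC=6 idx=0 pred=N actual=N -> ctr[0]=0
Ev 7: PC=3 idx=0 pred=N actual=T -> ctr[0]=1
Ev 8: PC=6 idx=0 pred=N actual=N -> ctr[0]=0
Ev 9: PC=6 idx=0 pred=N actual=N -> ctr[0]=0

Answer: 0 0 0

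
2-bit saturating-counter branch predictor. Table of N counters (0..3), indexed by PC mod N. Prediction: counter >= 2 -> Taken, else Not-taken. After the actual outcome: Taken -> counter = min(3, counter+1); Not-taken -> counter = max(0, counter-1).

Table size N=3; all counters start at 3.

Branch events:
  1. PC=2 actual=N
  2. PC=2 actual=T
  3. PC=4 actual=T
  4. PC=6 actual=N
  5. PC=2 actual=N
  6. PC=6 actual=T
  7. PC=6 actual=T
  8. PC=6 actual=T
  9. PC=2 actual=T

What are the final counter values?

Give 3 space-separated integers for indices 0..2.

Ev 1: PC=2 idx=2 pred=T actual=N -> ctr[2]=2
Ev 2: PC=2 idx=2 pred=T actual=T -> ctr[2]=3
Ev 3: PC=4 idx=1 pred=T actual=T -> ctr[1]=3
Ev 4: PC=6 idx=0 pred=T actual=N -> ctr[0]=2
Ev 5: PC=2 idx=2 pred=T actual=N -> ctr[2]=2
Ev 6: PC=6 idx=0 pred=T actual=T -> ctr[0]=3
Ev 7: PC=6 idx=0 pred=T actual=T -> ctr[0]=3
Ev 8: PC=6 idx=0 pred=T actual=T -> ctr[0]=3
Ev 9: PC=2 idx=2 pred=T actual=T -> ctr[2]=3

Answer: 3 3 3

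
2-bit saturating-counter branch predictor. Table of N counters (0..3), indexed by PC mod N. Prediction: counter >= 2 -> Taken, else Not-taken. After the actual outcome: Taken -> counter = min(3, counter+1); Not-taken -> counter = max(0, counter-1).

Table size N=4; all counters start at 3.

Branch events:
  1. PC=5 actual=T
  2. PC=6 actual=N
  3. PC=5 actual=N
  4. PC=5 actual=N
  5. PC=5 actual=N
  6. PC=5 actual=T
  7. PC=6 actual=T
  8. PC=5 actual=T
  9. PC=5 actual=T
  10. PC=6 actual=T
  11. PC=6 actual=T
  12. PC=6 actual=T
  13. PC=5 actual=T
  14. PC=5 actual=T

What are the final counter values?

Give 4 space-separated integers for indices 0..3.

Ev 1: PC=5 idx=1 pred=T actual=T -> ctr[1]=3
Ev 2: PC=6 idx=2 pred=T actual=N -> ctr[2]=2
Ev 3: PC=5 idx=1 pred=T actual=N -> ctr[1]=2
Ev 4: PC=5 idx=1 pred=T actual=N -> ctr[1]=1
Ev 5: PC=5 idx=1 pred=N actual=N -> ctr[1]=0
Ev 6: PC=5 idx=1 pred=N actual=T -> ctr[1]=1
Ev 7: PC=6 idx=2 pred=T actual=T -> ctr[2]=3
Ev 8: PC=5 idx=1 pred=N actual=T -> ctr[1]=2
Ev 9: PC=5 idx=1 pred=T actual=T -> ctr[1]=3
Ev 10: PC=6 idx=2 pred=T actual=T -> ctr[2]=3
Ev 11: PC=6 idx=2 pred=T actual=T -> ctr[2]=3
Ev 12: PC=6 idx=2 pred=T actual=T -> ctr[2]=3
Ev 13: PC=5 idx=1 pred=T actual=T -> ctr[1]=3
Ev 14: PC=5 idx=1 pred=T actual=T -> ctr[1]=3

Answer: 3 3 3 3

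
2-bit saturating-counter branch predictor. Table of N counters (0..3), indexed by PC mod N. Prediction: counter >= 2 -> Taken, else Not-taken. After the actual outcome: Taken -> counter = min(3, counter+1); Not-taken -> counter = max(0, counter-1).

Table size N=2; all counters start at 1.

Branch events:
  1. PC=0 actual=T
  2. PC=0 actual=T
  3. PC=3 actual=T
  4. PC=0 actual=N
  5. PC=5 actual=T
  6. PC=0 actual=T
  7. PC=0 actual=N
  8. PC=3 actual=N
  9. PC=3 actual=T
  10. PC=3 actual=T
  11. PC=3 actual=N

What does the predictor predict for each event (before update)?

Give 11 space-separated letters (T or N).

Ev 1: PC=0 idx=0 pred=N actual=T -> ctr[0]=2
Ev 2: PC=0 idx=0 pred=T actual=T -> ctr[0]=3
Ev 3: PC=3 idx=1 pred=N actual=T -> ctr[1]=2
Ev 4: PC=0 idx=0 pred=T actual=N -> ctr[0]=2
Ev 5: PC=5 idx=1 pred=T actual=T -> ctr[1]=3
Ev 6: PC=0 idx=0 pred=T actual=T -> ctr[0]=3
Ev 7: PC=0 idx=0 pred=T actual=N -> ctr[0]=2
Ev 8: PC=3 idx=1 pred=T actual=N -> ctr[1]=2
Ev 9: PC=3 idx=1 pred=T actual=T -> ctr[1]=3
Ev 10: PC=3 idx=1 pred=T actual=T -> ctr[1]=3
Ev 11: PC=3 idx=1 pred=T actual=N -> ctr[1]=2

Answer: N T N T T T T T T T T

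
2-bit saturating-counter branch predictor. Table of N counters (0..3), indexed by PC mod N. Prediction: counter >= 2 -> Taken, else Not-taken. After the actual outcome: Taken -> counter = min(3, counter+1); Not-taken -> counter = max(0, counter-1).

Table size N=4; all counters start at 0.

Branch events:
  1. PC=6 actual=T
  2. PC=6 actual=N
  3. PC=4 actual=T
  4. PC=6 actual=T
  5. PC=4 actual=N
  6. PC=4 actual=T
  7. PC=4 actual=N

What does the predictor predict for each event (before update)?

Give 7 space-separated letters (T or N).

Ev 1: PC=6 idx=2 pred=N actual=T -> ctr[2]=1
Ev 2: PC=6 idx=2 pred=N actual=N -> ctr[2]=0
Ev 3: PC=4 idx=0 pred=N actual=T -> ctr[0]=1
Ev 4: PC=6 idx=2 pred=N actual=T -> ctr[2]=1
Ev 5: PC=4 idx=0 pred=N actual=N -> ctr[0]=0
Ev 6: PC=4 idx=0 pred=N actual=T -> ctr[0]=1
Ev 7: PC=4 idx=0 pred=N actual=N -> ctr[0]=0

Answer: N N N N N N N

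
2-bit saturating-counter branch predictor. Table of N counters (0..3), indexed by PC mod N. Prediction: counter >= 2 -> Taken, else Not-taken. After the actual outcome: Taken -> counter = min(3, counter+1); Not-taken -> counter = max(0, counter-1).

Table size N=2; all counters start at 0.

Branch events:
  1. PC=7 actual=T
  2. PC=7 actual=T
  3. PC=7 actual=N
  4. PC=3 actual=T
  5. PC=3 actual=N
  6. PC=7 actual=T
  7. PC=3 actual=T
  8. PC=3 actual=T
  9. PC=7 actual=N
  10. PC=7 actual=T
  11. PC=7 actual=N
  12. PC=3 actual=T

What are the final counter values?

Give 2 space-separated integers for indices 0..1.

Ev 1: PC=7 idx=1 pred=N actual=T -> ctr[1]=1
Ev 2: PC=7 idx=1 pred=N actual=T -> ctr[1]=2
Ev 3: PC=7 idx=1 pred=T actual=N -> ctr[1]=1
Ev 4: PC=3 idx=1 pred=N actual=T -> ctr[1]=2
Ev 5: PC=3 idx=1 pred=T actual=N -> ctr[1]=1
Ev 6: PC=7 idx=1 pred=N actual=T -> ctr[1]=2
Ev 7: PC=3 idx=1 pred=T actual=T -> ctr[1]=3
Ev 8: PC=3 idx=1 pred=T actual=T -> ctr[1]=3
Ev 9: PC=7 idx=1 pred=T actual=N -> ctr[1]=2
Ev 10: PC=7 idx=1 pred=T actual=T -> ctr[1]=3
Ev 11: PC=7 idx=1 pred=T actual=N -> ctr[1]=2
Ev 12: PC=3 idx=1 pred=T actual=T -> ctr[1]=3

Answer: 0 3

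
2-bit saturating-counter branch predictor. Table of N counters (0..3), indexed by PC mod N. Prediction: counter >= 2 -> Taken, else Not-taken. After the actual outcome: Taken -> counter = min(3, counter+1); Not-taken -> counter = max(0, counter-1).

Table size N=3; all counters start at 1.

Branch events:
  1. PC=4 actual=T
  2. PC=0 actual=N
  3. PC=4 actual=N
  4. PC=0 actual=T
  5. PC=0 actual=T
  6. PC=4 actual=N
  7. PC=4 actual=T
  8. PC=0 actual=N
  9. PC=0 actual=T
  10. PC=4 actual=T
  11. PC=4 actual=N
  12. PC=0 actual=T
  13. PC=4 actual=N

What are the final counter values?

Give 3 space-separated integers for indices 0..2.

Answer: 3 0 1

Derivation:
Ev 1: PC=4 idx=1 pred=N actual=T -> ctr[1]=2
Ev 2: PC=0 idx=0 pred=N actual=N -> ctr[0]=0
Ev 3: PC=4 idx=1 pred=T actual=N -> ctr[1]=1
Ev 4: PC=0 idx=0 pred=N actual=T -> ctr[0]=1
Ev 5: PC=0 idx=0 pred=N actual=T -> ctr[0]=2
Ev 6: PC=4 idx=1 pred=N actual=N -> ctr[1]=0
Ev 7: PC=4 idx=1 pred=N actual=T -> ctr[1]=1
Ev 8: PC=0 idx=0 pred=T actual=N -> ctr[0]=1
Ev 9: PC=0 idx=0 pred=N actual=T -> ctr[0]=2
Ev 10: PC=4 idx=1 pred=N actual=T -> ctr[1]=2
Ev 11: PC=4 idx=1 pred=T actual=N -> ctr[1]=1
Ev 12: PC=0 idx=0 pred=T actual=T -> ctr[0]=3
Ev 13: PC=4 idx=1 pred=N actual=N -> ctr[1]=0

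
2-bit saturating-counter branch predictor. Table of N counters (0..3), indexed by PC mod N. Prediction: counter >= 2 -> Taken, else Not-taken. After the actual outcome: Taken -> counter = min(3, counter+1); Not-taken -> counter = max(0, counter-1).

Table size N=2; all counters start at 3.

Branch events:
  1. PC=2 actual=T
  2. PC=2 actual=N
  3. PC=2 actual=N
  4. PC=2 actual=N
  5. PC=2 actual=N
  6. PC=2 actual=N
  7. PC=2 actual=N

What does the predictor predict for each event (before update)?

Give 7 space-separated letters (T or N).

Answer: T T T N N N N

Derivation:
Ev 1: PC=2 idx=0 pred=T actual=T -> ctr[0]=3
Ev 2: PC=2 idx=0 pred=T actual=N -> ctr[0]=2
Ev 3: PC=2 idx=0 pred=T actual=N -> ctr[0]=1
Ev 4: PC=2 idx=0 pred=N actual=N -> ctr[0]=0
Ev 5: PC=2 idx=0 pred=N actual=N -> ctr[0]=0
Ev 6: PC=2 idx=0 pred=N actual=N -> ctr[0]=0
Ev 7: PC=2 idx=0 pred=N actual=N -> ctr[0]=0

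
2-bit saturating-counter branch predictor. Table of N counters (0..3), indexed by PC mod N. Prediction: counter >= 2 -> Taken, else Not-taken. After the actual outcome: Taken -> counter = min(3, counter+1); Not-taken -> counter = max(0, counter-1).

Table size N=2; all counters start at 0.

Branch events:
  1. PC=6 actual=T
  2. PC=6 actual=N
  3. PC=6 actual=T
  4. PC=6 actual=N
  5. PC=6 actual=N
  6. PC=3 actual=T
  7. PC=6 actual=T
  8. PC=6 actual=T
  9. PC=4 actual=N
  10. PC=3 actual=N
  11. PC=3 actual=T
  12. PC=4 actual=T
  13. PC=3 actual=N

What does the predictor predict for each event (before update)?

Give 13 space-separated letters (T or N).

Answer: N N N N N N N N T N N N N

Derivation:
Ev 1: PC=6 idx=0 pred=N actual=T -> ctr[0]=1
Ev 2: PC=6 idx=0 pred=N actual=N -> ctr[0]=0
Ev 3: PC=6 idx=0 pred=N actual=T -> ctr[0]=1
Ev 4: PC=6 idx=0 pred=N actual=N -> ctr[0]=0
Ev 5: PC=6 idx=0 pred=N actual=N -> ctr[0]=0
Ev 6: PC=3 idx=1 pred=N actual=T -> ctr[1]=1
Ev 7: PC=6 idx=0 pred=N actual=T -> ctr[0]=1
Ev 8: PC=6 idx=0 pred=N actual=T -> ctr[0]=2
Ev 9: PC=4 idx=0 pred=T actual=N -> ctr[0]=1
Ev 10: PC=3 idx=1 pred=N actual=N -> ctr[1]=0
Ev 11: PC=3 idx=1 pred=N actual=T -> ctr[1]=1
Ev 12: PC=4 idx=0 pred=N actual=T -> ctr[0]=2
Ev 13: PC=3 idx=1 pred=N actual=N -> ctr[1]=0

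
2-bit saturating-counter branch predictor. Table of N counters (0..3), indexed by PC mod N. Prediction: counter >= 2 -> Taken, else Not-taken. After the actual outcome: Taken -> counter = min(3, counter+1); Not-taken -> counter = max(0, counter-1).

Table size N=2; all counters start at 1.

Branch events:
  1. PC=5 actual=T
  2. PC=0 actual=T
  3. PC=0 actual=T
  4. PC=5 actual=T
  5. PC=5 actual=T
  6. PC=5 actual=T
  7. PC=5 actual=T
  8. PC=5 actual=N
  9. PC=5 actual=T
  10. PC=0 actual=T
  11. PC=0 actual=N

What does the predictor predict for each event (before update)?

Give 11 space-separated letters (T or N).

Ev 1: PC=5 idx=1 pred=N actual=T -> ctr[1]=2
Ev 2: PC=0 idx=0 pred=N actual=T -> ctr[0]=2
Ev 3: PC=0 idx=0 pred=T actual=T -> ctr[0]=3
Ev 4: PC=5 idx=1 pred=T actual=T -> ctr[1]=3
Ev 5: PC=5 idx=1 pred=T actual=T -> ctr[1]=3
Ev 6: PC=5 idx=1 pred=T actual=T -> ctr[1]=3
Ev 7: PC=5 idx=1 pred=T actual=T -> ctr[1]=3
Ev 8: PC=5 idx=1 pred=T actual=N -> ctr[1]=2
Ev 9: PC=5 idx=1 pred=T actual=T -> ctr[1]=3
Ev 10: PC=0 idx=0 pred=T actual=T -> ctr[0]=3
Ev 11: PC=0 idx=0 pred=T actual=N -> ctr[0]=2

Answer: N N T T T T T T T T T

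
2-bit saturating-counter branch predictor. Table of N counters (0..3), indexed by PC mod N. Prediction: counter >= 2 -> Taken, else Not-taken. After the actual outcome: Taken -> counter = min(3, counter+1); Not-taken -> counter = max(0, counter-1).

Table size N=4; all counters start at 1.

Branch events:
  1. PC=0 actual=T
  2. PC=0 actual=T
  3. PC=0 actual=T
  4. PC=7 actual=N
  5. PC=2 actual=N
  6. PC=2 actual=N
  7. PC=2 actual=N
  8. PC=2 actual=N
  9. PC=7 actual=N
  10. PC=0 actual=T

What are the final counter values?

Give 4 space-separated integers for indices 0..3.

Ev 1: PC=0 idx=0 pred=N actual=T -> ctr[0]=2
Ev 2: PC=0 idx=0 pred=T actual=T -> ctr[0]=3
Ev 3: PC=0 idx=0 pred=T actual=T -> ctr[0]=3
Ev 4: PC=7 idx=3 pred=N actual=N -> ctr[3]=0
Ev 5: PC=2 idx=2 pred=N actual=N -> ctr[2]=0
Ev 6: PC=2 idx=2 pred=N actual=N -> ctr[2]=0
Ev 7: PC=2 idx=2 pred=N actual=N -> ctr[2]=0
Ev 8: PC=2 idx=2 pred=N actual=N -> ctr[2]=0
Ev 9: PC=7 idx=3 pred=N actual=N -> ctr[3]=0
Ev 10: PC=0 idx=0 pred=T actual=T -> ctr[0]=3

Answer: 3 1 0 0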